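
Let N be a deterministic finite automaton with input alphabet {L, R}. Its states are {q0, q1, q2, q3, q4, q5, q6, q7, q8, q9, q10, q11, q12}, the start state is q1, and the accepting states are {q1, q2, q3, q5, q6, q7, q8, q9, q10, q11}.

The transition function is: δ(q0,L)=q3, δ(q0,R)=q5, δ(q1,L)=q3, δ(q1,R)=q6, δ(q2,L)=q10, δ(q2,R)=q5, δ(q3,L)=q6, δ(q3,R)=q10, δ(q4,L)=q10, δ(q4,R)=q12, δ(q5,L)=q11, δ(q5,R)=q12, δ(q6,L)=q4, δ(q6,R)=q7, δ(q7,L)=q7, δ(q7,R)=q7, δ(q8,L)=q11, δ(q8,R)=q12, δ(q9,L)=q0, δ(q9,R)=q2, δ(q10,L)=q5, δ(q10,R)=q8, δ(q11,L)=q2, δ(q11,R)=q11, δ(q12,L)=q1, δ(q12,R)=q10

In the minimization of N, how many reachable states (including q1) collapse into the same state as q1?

1

First remove the unreachable states {q0,q9}; 11 states remain.
P0 = {q1,q2,q3,q5,q6,q7,q8,q10,q11} | {q4,q12}.
Refine {q1,q2,q3,q5,q6,q7,q8,q10,q11} on symbol L: members go to different blocks, giving {q1,q2,q3,q5,q7,q8,q10,q11} and {q6}.
Split {q1,q2,q3,q5,q7,q8,q10,q11} by δ(·,L) → {q1,q2,q5,q7,q8,q10,q11} and {q3}.
Split {q1,q2,q5,q7,q8,q10,q11} by δ(·,L) → {q2,q5,q7,q8,q10,q11} and {q1}.
Refine {q2,q5,q7,q8,q10,q11} on symbol R: members go to different blocks, giving {q2,q7,q10,q11} and {q5,q8}.
Refine {q2,q7,q10,q11} on symbol L: members go to different blocks, giving {q2,q7,q11} and {q10}.
Split {q2,q7,q11} by δ(·,L) → {q7,q11} and {q2}.
On input L, block {q7,q11} splits into {q7} and {q11}.
Refine {q4,q12} on symbol L: members go to different blocks, giving {q4} and {q12}.
Stable partition: {q7} | {q4} | {q6} | {q3} | {q1} | {q5,q8} | {q10} | {q2} | {q11} | {q12} — 10 equivalence classes.
The equivalence class containing q1 is {q1}, of size 1.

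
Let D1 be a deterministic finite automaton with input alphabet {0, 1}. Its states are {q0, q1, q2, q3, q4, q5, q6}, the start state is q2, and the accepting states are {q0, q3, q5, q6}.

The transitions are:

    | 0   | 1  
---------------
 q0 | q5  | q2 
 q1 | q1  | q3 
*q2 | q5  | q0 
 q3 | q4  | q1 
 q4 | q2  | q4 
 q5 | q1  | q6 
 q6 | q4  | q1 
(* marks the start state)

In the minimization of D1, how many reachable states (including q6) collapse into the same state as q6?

2

Start with accepting vs non-accepting: {q0,q3,q5,q6} | {q1,q2,q4}.
Refine {q0,q3,q5,q6} on symbol 0: members go to different blocks, giving {q3,q5,q6} and {q0}.
On input 1, block {q3,q5,q6} splits into {q3,q6} and {q5}.
Refine {q1,q2,q4} on symbol 0: members go to different blocks, giving {q1,q4} and {q2}.
On input 0, block {q1,q4} splits into {q1} and {q4}.
No further refinement is possible. Final partition (6 blocks): {q3,q6} | {q1} | {q0} | {q5} | {q2} | {q4}.
The equivalence class containing q6 is {q3,q6}, of size 2.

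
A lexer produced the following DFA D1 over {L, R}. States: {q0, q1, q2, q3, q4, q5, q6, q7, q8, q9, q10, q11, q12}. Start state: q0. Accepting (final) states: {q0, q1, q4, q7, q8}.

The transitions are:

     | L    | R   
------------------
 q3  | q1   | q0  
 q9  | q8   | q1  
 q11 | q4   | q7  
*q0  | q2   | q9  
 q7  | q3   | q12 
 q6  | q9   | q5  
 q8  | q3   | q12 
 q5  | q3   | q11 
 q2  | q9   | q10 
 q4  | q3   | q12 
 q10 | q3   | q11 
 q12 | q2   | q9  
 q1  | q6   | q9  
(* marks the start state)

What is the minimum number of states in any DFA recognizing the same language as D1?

Every state is reachable, so we keep all 13.
Initial partition by acceptance: {q0,q1,q4,q7,q8} | {q2,q3,q5,q6,q9,q10,q11,q12}.
Split {q2,q3,q5,q6,q9,q10,q11,q12} by δ(·,L) → {q2,q5,q6,q10,q12} and {q3,q9,q11}.
Split {q0,q1,q4,q7,q8} by δ(·,L) → {q4,q7,q8} and {q0,q1}.
Refine {q2,q5,q6,q10,q12} on symbol L: members go to different blocks, giving {q2,q5,q6,q10} and {q12}.
On input R, block {q2,q5,q6,q10} splits into {q2,q6} and {q5,q10}.
On input L, block {q3,q9,q11} splits into {q9,q11} and {q3}.
On input R, block {q9,q11} splits into {q9} and {q11}.
The partition is now stable with 8 blocks: {q4,q7,q8} | {q2,q6} | {q9} | {q0,q1} | {q12} | {q5,q10} | {q3} | {q11}.

8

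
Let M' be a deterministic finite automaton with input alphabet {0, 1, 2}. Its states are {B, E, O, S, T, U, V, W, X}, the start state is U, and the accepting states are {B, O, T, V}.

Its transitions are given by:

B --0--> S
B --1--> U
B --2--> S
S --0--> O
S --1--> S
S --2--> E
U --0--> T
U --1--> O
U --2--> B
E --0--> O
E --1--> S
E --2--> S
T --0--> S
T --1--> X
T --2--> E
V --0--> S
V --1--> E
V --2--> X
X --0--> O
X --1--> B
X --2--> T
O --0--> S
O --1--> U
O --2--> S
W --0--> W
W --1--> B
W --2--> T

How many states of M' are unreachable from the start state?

2

No path from U leads to V, W; the other 7 states are all reachable.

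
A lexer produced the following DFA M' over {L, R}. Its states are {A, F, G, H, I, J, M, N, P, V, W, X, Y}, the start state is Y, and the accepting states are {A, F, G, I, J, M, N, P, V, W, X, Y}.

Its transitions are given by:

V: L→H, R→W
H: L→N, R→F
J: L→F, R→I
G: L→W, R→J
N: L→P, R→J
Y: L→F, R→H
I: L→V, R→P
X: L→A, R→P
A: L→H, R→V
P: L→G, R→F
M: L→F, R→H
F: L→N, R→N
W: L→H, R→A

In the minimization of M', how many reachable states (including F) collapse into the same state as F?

1

First remove the unreachable states {M,X}; 11 states remain.
Initial partition by acceptance: {A,F,G,I,J,N,P,V,W,Y} | {H}.
On input L, block {A,F,G,I,J,N,P,V,W,Y} splits into {F,G,I,J,N,P,Y} and {A,V,W}.
On input L, block {F,G,I,J,N,P,Y} splits into {F,J,N,P,Y} and {G,I}.
Refine {F,J,N,P,Y} on symbol L: members go to different blocks, giving {F,J,N,Y} and {P}.
On input L, block {F,J,N,Y} splits into {F,J,Y} and {N}.
Split {F,J,Y} by δ(·,L) → {J,Y} and {F}.
On input R, block {J,Y} splits into {J} and {Y}.
Split {G,I} by δ(·,R) → {I} and {G}.
The partition is now stable with 9 blocks: {J} | {H} | {A,V,W} | {I} | {P} | {N} | {F} | {Y} | {G}.
State F belongs to the block {F}, which has 1 states.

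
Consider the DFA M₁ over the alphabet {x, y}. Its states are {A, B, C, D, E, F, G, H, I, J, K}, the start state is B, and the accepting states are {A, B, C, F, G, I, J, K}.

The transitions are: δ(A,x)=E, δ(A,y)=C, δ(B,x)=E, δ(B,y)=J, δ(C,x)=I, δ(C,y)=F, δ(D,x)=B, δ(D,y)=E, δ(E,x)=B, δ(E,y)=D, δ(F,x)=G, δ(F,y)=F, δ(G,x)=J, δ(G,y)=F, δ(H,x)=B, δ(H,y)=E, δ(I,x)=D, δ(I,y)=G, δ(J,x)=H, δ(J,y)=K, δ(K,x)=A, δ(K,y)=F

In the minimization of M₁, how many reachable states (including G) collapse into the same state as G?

All states are reachable from the start state.
P0 = {A,B,C,F,G,I,J,K} | {D,E,H}.
On input x, block {A,B,C,F,G,I,J,K} splits into {A,B,I,J} and {C,F,G,K}.
Split {A,B,I,J} by δ(·,y) → {A,I,J} and {B}.
Split {C,F,G,K} by δ(·,x) → {C,G,K} and {F}.
No further refinement is possible. Final partition (5 blocks): {A,I,J} | {D,E,H} | {C,G,K} | {B} | {F}.
The equivalence class containing G is {C,G,K}, of size 3.

3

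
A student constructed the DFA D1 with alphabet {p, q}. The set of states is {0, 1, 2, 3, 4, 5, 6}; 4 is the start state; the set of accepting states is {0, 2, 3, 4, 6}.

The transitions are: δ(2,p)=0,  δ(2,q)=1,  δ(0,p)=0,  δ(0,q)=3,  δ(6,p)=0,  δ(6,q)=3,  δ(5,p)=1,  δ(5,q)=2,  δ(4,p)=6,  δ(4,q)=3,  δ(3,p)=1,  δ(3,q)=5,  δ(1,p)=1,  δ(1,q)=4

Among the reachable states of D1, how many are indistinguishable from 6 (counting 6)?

Start with accepting vs non-accepting: {0,2,3,4,6} | {1,5}.
On input p, block {0,2,3,4,6} splits into {0,2,4,6} and {3}.
Refine {0,2,4,6} on symbol q: members go to different blocks, giving {0,4,6} and {2}.
Split {1,5} by δ(·,q) → {1} and {5}.
No further refinement is possible. Final partition (5 blocks): {0,4,6} | {1} | {3} | {2} | {5}.
State 6 belongs to the block {0,4,6}, which has 3 states.

3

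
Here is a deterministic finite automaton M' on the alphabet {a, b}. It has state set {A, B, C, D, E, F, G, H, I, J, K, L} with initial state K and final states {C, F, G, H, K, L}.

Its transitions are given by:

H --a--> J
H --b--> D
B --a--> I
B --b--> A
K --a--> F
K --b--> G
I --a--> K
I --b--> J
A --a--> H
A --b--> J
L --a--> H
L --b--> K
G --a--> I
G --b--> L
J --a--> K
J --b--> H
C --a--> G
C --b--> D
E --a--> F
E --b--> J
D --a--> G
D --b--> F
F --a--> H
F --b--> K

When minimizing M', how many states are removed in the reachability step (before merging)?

Starting at K and following transitions, the reachable set is {D, F, G, H, I, J, K, L}. That leaves A, B, C, E unreachable — 4 in total.

4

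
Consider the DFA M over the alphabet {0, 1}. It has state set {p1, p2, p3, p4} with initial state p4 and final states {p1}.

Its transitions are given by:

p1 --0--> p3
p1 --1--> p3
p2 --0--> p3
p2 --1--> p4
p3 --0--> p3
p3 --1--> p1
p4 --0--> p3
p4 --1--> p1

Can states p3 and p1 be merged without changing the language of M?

States {p2} cannot be reached from the start state, so discard them.
Initial partition by acceptance: {p1} | {p3,p4}.
The partition is now stable with 2 blocks: {p1} | {p3,p4}.
p3 and p1 end up in different blocks, so they are distinguishable. For instance, the string 'ε' is accepted from only p1.

No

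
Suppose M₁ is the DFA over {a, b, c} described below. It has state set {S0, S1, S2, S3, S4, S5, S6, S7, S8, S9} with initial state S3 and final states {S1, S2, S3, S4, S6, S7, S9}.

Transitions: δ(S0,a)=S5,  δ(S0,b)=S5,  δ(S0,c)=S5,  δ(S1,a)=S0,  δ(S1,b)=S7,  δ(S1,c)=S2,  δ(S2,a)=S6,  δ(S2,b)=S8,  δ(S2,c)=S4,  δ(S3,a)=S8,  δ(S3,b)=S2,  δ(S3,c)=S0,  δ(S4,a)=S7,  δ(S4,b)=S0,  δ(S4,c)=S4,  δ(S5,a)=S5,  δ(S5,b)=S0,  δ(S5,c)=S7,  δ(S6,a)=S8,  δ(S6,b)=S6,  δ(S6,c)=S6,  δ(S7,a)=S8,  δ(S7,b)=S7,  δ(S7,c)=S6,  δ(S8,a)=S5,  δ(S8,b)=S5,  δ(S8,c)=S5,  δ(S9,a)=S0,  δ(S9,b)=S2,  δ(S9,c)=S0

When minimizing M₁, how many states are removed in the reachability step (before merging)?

No path from S3 leads to S1, S9; the other 8 states are all reachable.

2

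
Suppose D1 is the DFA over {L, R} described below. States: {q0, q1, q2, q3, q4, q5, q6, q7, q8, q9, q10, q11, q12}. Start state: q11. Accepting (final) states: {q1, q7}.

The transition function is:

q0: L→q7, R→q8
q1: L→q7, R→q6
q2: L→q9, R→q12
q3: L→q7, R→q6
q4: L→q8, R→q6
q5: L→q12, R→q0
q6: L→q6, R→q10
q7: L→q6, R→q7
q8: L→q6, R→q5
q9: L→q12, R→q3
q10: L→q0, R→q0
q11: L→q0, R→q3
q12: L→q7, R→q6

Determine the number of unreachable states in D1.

Starting at q11 and following transitions, the reachable set is {q0, q3, q5, q6, q7, q8, q10, q11, q12}. That leaves q1, q2, q4, q9 unreachable — 4 in total.

4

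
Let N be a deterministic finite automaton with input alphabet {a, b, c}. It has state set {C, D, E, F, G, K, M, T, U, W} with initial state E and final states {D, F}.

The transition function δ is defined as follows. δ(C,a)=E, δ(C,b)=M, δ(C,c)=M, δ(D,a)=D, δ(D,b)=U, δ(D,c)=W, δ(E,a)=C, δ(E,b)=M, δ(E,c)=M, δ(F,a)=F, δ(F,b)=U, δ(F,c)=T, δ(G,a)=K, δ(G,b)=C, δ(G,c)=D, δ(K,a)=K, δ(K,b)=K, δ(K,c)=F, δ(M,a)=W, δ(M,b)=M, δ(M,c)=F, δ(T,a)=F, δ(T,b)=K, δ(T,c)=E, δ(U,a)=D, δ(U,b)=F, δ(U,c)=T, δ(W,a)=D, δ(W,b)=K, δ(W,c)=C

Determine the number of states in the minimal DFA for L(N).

First remove the unreachable states {G}; 9 states remain.
P0 = {D,F} | {C,E,K,M,T,U,W}.
Refine {C,E,K,M,T,U,W} on symbol a: members go to different blocks, giving {C,E,K,M} and {T,U,W}.
Refine {C,E,K,M} on symbol a: members go to different blocks, giving {C,E,K} and {M}.
On input b, block {C,E,K} splits into {C,E} and {K}.
Refine {T,U,W} on symbol b: members go to different blocks, giving {T,W} and {U}.
The partition is now stable with 6 blocks: {D,F} | {C,E} | {T,W} | {M} | {K} | {U}.

6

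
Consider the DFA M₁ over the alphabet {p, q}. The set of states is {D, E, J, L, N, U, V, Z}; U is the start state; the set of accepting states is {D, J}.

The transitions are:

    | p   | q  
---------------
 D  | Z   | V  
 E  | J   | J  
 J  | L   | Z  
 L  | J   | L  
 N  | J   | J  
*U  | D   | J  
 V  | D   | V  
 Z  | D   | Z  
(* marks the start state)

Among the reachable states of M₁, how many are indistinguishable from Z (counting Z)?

States {E,N} cannot be reached from the start state, so discard them.
Initial partition by acceptance: {D,J} | {L,U,V,Z}.
Refine {L,U,V,Z} on symbol q: members go to different blocks, giving {L,V,Z} and {U}.
No further refinement is possible. Final partition (3 blocks): {D,J} | {L,V,Z} | {U}.
The equivalence class containing Z is {L,V,Z}, of size 3.

3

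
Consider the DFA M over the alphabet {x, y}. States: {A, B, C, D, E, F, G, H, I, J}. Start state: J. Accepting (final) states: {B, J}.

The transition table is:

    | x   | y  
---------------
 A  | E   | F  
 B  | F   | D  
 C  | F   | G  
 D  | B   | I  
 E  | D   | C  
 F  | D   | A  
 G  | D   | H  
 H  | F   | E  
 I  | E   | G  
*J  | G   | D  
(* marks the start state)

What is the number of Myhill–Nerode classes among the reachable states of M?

All states are reachable from the start state.
P0 = {B,J} | {A,C,D,E,F,G,H,I}.
Refine {A,C,D,E,F,G,H,I} on symbol x: members go to different blocks, giving {A,C,E,F,G,H,I} and {D}.
On input x, block {A,C,E,F,G,H,I} splits into {A,C,H,I} and {E,F,G}.
No further refinement is possible. Final partition (4 blocks): {B,J} | {A,C,H,I} | {D} | {E,F,G}.

4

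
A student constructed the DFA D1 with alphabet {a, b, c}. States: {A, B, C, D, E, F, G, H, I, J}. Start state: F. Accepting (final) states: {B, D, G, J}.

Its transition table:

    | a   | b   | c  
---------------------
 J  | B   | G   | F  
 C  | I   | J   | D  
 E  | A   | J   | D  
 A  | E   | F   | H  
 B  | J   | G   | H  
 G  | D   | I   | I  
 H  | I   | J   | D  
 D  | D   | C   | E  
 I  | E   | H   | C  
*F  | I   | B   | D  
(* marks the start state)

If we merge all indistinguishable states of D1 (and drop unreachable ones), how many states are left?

P0 = {B,D,G,J} | {A,C,E,F,H,I}.
Split {B,D,G,J} by δ(·,b) → {B,J} and {D,G}.
Refine {A,C,E,F,H,I} on symbol b: members go to different blocks, giving {C,E,F,H} and {A,I}.
Split {D,G} by δ(·,b) → {D} and {G}.
No further refinement is possible. Final partition (5 blocks): {B,J} | {C,E,F,H} | {D} | {A,I} | {G}.

5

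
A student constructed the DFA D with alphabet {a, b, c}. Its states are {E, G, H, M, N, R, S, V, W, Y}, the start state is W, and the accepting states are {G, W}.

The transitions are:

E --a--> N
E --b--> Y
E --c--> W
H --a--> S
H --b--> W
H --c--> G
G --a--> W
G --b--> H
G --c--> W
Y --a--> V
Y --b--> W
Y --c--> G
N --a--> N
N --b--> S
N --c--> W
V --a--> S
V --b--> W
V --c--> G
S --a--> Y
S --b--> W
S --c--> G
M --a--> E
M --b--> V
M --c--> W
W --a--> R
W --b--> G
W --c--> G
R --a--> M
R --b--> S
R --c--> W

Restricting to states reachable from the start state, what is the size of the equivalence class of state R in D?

4

Every state is reachable, so we keep all 10.
P0 = {G,W} | {E,H,M,N,R,S,V,Y}.
Split {G,W} by δ(·,a) → {W} and {G}.
Split {E,H,M,N,R,S,V,Y} by δ(·,b) → {H,S,V,Y} and {E,M,N,R}.
No further refinement is possible. Final partition (4 blocks): {W} | {H,S,V,Y} | {G} | {E,M,N,R}.
State R belongs to the block {E,M,N,R}, which has 4 states.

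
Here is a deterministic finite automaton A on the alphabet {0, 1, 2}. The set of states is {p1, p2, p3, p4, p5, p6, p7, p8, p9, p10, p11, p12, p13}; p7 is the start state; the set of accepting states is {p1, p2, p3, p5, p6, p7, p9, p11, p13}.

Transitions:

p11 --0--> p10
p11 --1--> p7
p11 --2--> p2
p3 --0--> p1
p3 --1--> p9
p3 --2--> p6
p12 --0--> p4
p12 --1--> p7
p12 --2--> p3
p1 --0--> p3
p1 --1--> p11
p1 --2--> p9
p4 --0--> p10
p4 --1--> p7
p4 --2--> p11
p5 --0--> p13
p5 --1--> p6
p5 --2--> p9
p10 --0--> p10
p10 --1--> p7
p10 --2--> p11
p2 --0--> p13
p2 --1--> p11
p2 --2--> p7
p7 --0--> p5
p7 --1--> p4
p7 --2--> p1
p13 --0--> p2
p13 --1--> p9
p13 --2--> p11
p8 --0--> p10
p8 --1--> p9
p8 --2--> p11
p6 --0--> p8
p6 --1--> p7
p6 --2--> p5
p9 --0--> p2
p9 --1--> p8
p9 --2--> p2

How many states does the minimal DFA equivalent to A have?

States {p12} cannot be reached from the start state, so discard them.
Initial partition by acceptance: {p1,p2,p3,p5,p6,p7,p9,p11,p13} | {p4,p8,p10}.
On input 0, block {p1,p2,p3,p5,p6,p7,p9,p11,p13} splits into {p1,p2,p3,p5,p7,p9,p13} and {p6,p11}.
Split {p1,p2,p3,p5,p7,p9,p13} by δ(·,1) → {p1,p2,p5} and {p3,p13} and {p7,p9}.
No further refinement is possible. Final partition (5 blocks): {p1,p2,p5} | {p4,p8,p10} | {p6,p11} | {p3,p13} | {p7,p9}.

5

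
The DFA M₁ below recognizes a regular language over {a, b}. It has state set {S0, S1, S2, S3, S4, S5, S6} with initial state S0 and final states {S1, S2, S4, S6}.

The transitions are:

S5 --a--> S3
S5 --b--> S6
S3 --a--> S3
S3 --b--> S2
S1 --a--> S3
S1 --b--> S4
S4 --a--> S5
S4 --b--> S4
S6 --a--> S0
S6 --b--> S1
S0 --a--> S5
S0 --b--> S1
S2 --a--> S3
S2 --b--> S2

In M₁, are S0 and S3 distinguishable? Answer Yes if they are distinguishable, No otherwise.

P0 = {S1,S2,S4,S6} | {S0,S3,S5}.
The partition is now stable with 2 blocks: {S1,S2,S4,S6} | {S0,S3,S5}.
S0 and S3 lie in the same block of the stable partition, so they are equivalent — no string distinguishes them.

No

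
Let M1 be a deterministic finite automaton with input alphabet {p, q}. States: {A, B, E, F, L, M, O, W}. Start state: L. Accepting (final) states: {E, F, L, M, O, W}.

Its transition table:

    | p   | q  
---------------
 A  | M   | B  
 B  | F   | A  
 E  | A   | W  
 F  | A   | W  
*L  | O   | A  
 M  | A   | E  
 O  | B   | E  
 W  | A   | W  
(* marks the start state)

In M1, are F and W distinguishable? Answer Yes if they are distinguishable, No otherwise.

All states are reachable from the start state.
P0 = {E,F,L,M,O,W} | {A,B}.
Split {E,F,L,M,O,W} by δ(·,p) → {E,F,M,O,W} and {L}.
Stable partition: {E,F,M,O,W} | {A,B} | {L} — 3 equivalence classes.
F and W lie in the same block of the stable partition, so they are equivalent — no string distinguishes them.

No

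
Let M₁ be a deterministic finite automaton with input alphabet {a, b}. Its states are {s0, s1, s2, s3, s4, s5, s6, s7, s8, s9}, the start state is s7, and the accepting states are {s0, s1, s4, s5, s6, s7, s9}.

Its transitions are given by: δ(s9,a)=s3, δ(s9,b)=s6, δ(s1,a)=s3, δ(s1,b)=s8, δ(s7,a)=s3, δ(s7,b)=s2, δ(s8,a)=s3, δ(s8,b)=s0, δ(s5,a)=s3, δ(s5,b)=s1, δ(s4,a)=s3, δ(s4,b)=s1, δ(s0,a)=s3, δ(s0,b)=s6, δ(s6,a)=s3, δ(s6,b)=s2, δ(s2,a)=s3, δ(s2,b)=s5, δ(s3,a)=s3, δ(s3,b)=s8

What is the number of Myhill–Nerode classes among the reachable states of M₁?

First remove the unreachable states {s4,s9}; 8 states remain.
Initial partition by acceptance: {s0,s1,s5,s6,s7} | {s2,s3,s8}.
Refine {s0,s1,s5,s6,s7} on symbol b: members go to different blocks, giving {s1,s6,s7} and {s0,s5}.
Refine {s2,s3,s8} on symbol b: members go to different blocks, giving {s2,s8} and {s3}.
No further refinement is possible. Final partition (4 blocks): {s1,s6,s7} | {s2,s8} | {s0,s5} | {s3}.

4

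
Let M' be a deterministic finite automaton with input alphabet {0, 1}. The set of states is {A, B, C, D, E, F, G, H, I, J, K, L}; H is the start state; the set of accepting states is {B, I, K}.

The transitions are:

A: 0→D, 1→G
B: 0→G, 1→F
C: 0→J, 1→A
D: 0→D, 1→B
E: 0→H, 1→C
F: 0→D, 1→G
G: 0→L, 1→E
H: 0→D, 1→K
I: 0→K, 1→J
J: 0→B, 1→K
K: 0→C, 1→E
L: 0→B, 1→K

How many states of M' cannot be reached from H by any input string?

1

BFS from H reaches {A, B, C, D, E, F, G, H, J, K, L}; the 1 state(s) I are never visited.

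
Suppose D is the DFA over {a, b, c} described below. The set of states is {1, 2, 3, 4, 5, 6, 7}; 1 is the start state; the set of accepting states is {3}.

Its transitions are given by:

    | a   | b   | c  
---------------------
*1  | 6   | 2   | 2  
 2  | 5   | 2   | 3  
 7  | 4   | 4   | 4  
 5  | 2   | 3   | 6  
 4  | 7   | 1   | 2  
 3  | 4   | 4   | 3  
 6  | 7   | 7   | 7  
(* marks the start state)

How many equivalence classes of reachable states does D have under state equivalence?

Every state is reachable, so we keep all 7.
Initial partition by acceptance: {3} | {1,2,4,5,6,7}.
Split {1,2,4,5,6,7} by δ(·,b) → {1,2,4,6,7} and {5}.
Refine {1,2,4,6,7} on symbol a: members go to different blocks, giving {1,4,6,7} and {2}.
Split {1,4,6,7} by δ(·,b) → {4,6,7} and {1}.
Refine {4,6,7} on symbol b: members go to different blocks, giving {6,7} and {4}.
On input a, block {6,7} splits into {6} and {7}.
No further refinement is possible. Final partition (7 blocks): {3} | {6} | {5} | {2} | {1} | {4} | {7}.

7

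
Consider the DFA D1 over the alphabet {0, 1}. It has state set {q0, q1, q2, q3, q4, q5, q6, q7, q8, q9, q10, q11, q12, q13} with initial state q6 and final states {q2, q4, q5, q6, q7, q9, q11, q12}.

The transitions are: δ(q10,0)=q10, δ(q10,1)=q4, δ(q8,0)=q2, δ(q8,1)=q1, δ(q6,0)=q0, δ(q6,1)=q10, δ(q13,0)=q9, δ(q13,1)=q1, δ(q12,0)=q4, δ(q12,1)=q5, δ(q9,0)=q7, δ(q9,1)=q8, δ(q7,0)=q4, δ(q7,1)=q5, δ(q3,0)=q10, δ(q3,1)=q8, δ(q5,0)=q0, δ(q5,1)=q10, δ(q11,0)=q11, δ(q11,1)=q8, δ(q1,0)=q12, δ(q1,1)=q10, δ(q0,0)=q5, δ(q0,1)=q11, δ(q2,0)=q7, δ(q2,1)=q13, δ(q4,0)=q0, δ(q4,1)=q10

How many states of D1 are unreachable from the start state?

1

BFS from q6 reaches {q0, q1, q2, q4, q5, q6, q7, q8, q9, q10, q11, q12, q13}; the 1 state(s) q3 are never visited.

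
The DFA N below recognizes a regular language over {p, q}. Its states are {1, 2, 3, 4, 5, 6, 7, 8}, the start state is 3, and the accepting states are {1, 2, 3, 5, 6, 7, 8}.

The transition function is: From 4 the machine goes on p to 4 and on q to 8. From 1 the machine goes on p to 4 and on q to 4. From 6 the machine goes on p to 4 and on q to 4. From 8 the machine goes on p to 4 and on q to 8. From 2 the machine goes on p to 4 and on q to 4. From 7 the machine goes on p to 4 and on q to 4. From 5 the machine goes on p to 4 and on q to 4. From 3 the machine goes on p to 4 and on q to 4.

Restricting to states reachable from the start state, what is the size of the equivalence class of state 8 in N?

1

First remove the unreachable states {1,2,5,6,7}; 3 states remain.
Initial partition by acceptance: {3,8} | {4}.
Refine {3,8} on symbol q: members go to different blocks, giving {3} and {8}.
No further refinement is possible. Final partition (3 blocks): {3} | {4} | {8}.
State 8 belongs to the block {8}, which has 1 states.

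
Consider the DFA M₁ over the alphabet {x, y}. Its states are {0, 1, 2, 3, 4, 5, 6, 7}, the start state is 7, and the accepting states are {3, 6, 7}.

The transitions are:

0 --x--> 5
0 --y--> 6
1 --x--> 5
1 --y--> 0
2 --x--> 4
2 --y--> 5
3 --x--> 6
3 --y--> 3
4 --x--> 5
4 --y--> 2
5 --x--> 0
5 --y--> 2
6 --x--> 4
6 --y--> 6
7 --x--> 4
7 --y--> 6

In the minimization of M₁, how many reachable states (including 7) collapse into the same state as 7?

2

Reachable states from the start: {0,2,4,5,6,7}. Unreachable: {1,3} — drop them.
Initial partition by acceptance: {6,7} | {0,2,4,5}.
On input y, block {0,2,4,5} splits into {2,4,5} and {0}.
Split {2,4,5} by δ(·,x) → {2,4} and {5}.
On input x, block {2,4} splits into {2} and {4}.
The partition is now stable with 5 blocks: {6,7} | {2} | {0} | {5} | {4}.
The equivalence class containing 7 is {6,7}, of size 2.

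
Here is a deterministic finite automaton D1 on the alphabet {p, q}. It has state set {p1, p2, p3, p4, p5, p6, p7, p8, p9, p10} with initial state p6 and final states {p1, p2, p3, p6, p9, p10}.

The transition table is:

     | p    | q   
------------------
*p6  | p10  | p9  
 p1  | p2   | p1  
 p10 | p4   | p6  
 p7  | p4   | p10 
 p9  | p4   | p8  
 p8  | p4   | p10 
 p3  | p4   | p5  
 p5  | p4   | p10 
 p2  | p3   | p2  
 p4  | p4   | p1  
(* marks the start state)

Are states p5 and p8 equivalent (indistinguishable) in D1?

States {p7} cannot be reached from the start state, so discard them.
Start with accepting vs non-accepting: {p1,p2,p3,p6,p9,p10} | {p4,p5,p8}.
Split {p1,p2,p3,p6,p9,p10} by δ(·,p) → {p1,p2,p6} and {p3,p9,p10}.
On input p, block {p1,p2,p6} splits into {p2,p6} and {p1}.
Refine {p2,p6} on symbol q: members go to different blocks, giving {p2} and {p6}.
On input q, block {p4,p5,p8} splits into {p5,p8} and {p4}.
On input q, block {p3,p9,p10} splits into {p3,p9} and {p10}.
Stable partition: {p2} | {p5,p8} | {p3,p9} | {p1} | {p6} | {p4} | {p10} — 7 equivalence classes.
p5 and p8 lie in the same block of the stable partition, so they are equivalent — no string distinguishes them.

Yes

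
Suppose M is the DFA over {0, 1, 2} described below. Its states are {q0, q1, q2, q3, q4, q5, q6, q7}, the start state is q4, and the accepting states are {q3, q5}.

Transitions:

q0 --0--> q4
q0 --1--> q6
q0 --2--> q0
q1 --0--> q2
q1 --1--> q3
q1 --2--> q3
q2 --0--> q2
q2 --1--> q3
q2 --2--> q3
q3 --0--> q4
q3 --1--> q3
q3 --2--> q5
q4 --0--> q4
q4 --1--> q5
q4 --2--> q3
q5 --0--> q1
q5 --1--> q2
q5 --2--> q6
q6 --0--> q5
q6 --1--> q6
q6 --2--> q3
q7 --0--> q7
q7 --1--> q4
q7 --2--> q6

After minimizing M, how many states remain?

Reachable states from the start: {q1,q2,q3,q4,q5,q6}. Unreachable: {q0,q7} — drop them.
Initial partition by acceptance: {q3,q5} | {q1,q2,q4,q6}.
On input 1, block {q3,q5} splits into {q3} and {q5}.
Split {q1,q2,q4,q6} by δ(·,0) → {q1,q2,q4} and {q6}.
On input 1, block {q1,q2,q4} splits into {q1,q2} and {q4}.
No further refinement is possible. Final partition (5 blocks): {q3} | {q1,q2} | {q5} | {q6} | {q4}.

5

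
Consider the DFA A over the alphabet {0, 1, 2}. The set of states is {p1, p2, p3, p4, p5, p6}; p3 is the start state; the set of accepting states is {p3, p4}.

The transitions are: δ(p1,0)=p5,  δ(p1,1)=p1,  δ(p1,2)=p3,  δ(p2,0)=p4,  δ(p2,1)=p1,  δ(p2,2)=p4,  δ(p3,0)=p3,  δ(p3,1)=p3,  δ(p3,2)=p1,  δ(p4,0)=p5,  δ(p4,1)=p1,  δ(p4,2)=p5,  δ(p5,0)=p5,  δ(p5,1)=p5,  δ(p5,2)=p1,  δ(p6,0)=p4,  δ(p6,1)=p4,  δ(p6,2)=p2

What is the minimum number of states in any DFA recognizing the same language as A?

3

States {p2,p4,p6} cannot be reached from the start state, so discard them.
Start with accepting vs non-accepting: {p3} | {p1,p5}.
Refine {p1,p5} on symbol 2: members go to different blocks, giving {p1} and {p5}.
The partition is now stable with 3 blocks: {p3} | {p1} | {p5}.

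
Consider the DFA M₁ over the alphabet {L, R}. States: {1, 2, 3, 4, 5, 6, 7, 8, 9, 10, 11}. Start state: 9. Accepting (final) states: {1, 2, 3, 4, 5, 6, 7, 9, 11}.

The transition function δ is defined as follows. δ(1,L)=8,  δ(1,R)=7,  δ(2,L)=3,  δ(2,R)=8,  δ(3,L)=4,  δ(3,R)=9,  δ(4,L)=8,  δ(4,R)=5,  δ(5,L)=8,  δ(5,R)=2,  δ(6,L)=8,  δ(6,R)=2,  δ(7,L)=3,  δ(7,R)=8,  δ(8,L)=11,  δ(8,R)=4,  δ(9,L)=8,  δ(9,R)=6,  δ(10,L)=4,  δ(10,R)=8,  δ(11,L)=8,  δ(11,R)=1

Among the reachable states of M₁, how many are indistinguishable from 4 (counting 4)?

First remove the unreachable states {10}; 10 states remain.
P0 = {1,2,3,4,5,6,7,9,11} | {8}.
Refine {1,2,3,4,5,6,7,9,11} on symbol L: members go to different blocks, giving {1,4,5,6,9,11} and {2,3,7}.
On input R, block {1,4,5,6,9,11} splits into {1,5,6} and {4,9,11}.
On input L, block {2,3,7} splits into {2,7} and {3}.
The partition is now stable with 5 blocks: {1,5,6} | {8} | {2,7} | {4,9,11} | {3}.
The equivalence class containing 4 is {4,9,11}, of size 3.

3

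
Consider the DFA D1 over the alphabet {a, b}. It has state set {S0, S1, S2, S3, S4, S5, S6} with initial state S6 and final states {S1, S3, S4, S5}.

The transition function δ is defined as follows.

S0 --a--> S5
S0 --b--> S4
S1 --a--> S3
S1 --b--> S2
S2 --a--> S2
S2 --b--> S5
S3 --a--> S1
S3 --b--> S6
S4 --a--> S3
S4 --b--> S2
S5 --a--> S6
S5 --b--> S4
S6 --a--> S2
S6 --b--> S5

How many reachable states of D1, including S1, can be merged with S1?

3

Reachable states from the start: {S1,S2,S3,S4,S5,S6}. Unreachable: {S0} — drop them.
P0 = {S1,S3,S4,S5} | {S2,S6}.
Refine {S1,S3,S4,S5} on symbol a: members go to different blocks, giving {S1,S3,S4} and {S5}.
No further refinement is possible. Final partition (3 blocks): {S1,S3,S4} | {S2,S6} | {S5}.
The equivalence class containing S1 is {S1,S3,S4}, of size 3.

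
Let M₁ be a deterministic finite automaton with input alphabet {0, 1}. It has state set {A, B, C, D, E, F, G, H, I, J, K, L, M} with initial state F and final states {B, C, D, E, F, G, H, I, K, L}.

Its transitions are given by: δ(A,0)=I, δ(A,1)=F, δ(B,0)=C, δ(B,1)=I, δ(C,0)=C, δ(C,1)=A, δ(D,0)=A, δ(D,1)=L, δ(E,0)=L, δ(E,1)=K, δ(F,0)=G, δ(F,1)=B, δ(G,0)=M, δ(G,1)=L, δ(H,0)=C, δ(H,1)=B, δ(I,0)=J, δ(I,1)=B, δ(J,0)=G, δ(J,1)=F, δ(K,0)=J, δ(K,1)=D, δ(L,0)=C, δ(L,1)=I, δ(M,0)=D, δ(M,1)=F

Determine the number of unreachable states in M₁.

3

Starting at F and following transitions, the reachable set is {A, B, C, D, F, G, I, J, L, M}. That leaves E, H, K unreachable — 3 in total.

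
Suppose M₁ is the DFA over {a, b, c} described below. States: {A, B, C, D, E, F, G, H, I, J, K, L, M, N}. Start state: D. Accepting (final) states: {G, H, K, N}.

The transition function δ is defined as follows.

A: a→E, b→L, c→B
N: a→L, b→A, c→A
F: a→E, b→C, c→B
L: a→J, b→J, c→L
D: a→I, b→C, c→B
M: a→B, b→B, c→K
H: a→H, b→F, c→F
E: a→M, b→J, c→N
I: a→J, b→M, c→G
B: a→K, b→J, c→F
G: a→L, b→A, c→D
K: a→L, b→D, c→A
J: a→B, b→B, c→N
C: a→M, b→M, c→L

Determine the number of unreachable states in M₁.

1

Starting at D and following transitions, the reachable set is {A, B, C, D, E, F, G, I, J, K, L, M, N}. That leaves H unreachable — 1 in total.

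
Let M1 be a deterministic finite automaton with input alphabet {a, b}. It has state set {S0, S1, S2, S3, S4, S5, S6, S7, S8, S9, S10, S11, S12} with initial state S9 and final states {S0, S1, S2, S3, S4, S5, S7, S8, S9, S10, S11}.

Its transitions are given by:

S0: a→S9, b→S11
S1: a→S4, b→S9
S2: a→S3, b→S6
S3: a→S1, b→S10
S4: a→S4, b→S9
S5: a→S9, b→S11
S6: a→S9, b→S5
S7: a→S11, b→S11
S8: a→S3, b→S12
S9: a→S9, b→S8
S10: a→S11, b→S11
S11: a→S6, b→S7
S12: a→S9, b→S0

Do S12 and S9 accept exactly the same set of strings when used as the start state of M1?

No

States {S2} cannot be reached from the start state, so discard them.
Start with accepting vs non-accepting: {S0,S1,S3,S4,S5,S7,S8,S9,S10,S11} | {S6,S12}.
Split {S0,S1,S3,S4,S5,S7,S8,S9,S10,S11} by δ(·,a) → {S0,S1,S3,S4,S5,S7,S8,S9,S10} and {S11}.
Split {S0,S1,S3,S4,S5,S7,S8,S9,S10} by δ(·,a) → {S0,S1,S3,S4,S5,S8,S9} and {S7,S10}.
Refine {S0,S1,S3,S4,S5,S8,S9} on symbol b: members go to different blocks, giving {S1,S4,S9} and {S0,S5} and {S3} and {S8}.
Refine {S1,S4,S9} on symbol b: members go to different blocks, giving {S1,S4} and {S9}.
The partition is now stable with 8 blocks: {S1,S4} | {S6,S12} | {S11} | {S7,S10} | {S0,S5} | {S3} | {S8} | {S9}.
S12 and S9 end up in different blocks, so they are distinguishable. For instance, the string 'ε' is accepted from only S9.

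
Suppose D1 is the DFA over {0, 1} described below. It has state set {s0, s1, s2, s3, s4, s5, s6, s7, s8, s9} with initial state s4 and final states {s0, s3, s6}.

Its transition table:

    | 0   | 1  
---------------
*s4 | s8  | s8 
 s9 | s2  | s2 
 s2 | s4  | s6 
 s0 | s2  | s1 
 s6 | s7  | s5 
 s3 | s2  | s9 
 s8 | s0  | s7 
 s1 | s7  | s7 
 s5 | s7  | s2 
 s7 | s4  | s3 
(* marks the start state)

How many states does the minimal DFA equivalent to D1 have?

Initial partition by acceptance: {s0,s3,s6} | {s1,s2,s4,s5,s7,s8,s9}.
Split {s1,s2,s4,s5,s7,s8,s9} by δ(·,0) → {s1,s2,s4,s5,s7,s9} and {s8}.
On input 0, block {s1,s2,s4,s5,s7,s9} splits into {s1,s2,s5,s7,s9} and {s4}.
On input 0, block {s1,s2,s5,s7,s9} splits into {s1,s5,s9} and {s2,s7}.
The partition is now stable with 5 blocks: {s0,s3,s6} | {s1,s5,s9} | {s8} | {s4} | {s2,s7}.

5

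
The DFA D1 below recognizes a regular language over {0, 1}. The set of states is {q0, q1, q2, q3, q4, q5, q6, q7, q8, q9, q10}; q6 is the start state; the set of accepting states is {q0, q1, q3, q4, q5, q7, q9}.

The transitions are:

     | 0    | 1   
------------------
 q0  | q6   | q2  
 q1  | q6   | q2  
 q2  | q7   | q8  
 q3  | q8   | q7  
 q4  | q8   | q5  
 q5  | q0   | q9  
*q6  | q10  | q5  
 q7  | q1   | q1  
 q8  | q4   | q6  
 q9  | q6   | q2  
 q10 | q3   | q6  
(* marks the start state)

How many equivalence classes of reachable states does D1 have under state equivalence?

6

Every state is reachable, so we keep all 11.
Start with accepting vs non-accepting: {q0,q1,q3,q4,q5,q7,q9} | {q2,q6,q8,q10}.
On input 0, block {q0,q1,q3,q4,q5,q7,q9} splits into {q0,q1,q3,q4,q9} and {q5,q7}.
On input 1, block {q0,q1,q3,q4,q9} splits into {q0,q1,q9} and {q3,q4}.
Split {q2,q6,q8,q10} by δ(·,0) → {q8,q10} and {q2} and {q6}.
Stable partition: {q0,q1,q9} | {q8,q10} | {q5,q7} | {q3,q4} | {q2} | {q6} — 6 equivalence classes.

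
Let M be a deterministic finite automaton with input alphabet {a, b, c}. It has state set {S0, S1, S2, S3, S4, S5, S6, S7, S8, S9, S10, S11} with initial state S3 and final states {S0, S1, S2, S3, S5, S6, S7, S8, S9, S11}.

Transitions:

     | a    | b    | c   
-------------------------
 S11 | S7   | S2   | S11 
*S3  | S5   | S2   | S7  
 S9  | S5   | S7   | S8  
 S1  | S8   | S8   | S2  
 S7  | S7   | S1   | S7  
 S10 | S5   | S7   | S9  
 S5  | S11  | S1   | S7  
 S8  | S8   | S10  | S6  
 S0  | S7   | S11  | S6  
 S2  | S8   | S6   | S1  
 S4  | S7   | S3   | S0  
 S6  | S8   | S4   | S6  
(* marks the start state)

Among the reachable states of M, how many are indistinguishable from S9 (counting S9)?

Start with accepting vs non-accepting: {S0,S1,S2,S3,S5,S6,S7,S8,S9,S11} | {S4,S10}.
Split {S0,S1,S2,S3,S5,S6,S7,S8,S9,S11} by δ(·,b) → {S0,S1,S2,S3,S5,S7,S9,S11} and {S6,S8}.
Refine {S0,S1,S2,S3,S5,S7,S9,S11} on symbol a: members go to different blocks, giving {S0,S3,S5,S7,S9,S11} and {S1,S2}.
On input b, block {S0,S3,S5,S7,S9,S11} splits into {S3,S5,S7,S11} and {S0,S9}.
No further refinement is possible. Final partition (5 blocks): {S3,S5,S7,S11} | {S4,S10} | {S6,S8} | {S1,S2} | {S0,S9}.
State S9 belongs to the block {S0,S9}, which has 2 states.

2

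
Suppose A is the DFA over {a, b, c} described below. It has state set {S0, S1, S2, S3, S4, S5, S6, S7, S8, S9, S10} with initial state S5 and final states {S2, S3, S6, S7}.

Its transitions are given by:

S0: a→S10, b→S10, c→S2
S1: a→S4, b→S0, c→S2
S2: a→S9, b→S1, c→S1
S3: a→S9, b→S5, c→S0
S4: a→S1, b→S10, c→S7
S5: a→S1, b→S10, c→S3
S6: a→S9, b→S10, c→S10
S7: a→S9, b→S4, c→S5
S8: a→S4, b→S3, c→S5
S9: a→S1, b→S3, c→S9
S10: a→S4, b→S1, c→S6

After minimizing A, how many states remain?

3

First remove the unreachable states {S8}; 10 states remain.
Initial partition by acceptance: {S2,S3,S6,S7} | {S0,S1,S4,S5,S9,S10}.
On input b, block {S0,S1,S4,S5,S9,S10} splits into {S0,S1,S4,S5,S10} and {S9}.
No further refinement is possible. Final partition (3 blocks): {S2,S3,S6,S7} | {S0,S1,S4,S5,S10} | {S9}.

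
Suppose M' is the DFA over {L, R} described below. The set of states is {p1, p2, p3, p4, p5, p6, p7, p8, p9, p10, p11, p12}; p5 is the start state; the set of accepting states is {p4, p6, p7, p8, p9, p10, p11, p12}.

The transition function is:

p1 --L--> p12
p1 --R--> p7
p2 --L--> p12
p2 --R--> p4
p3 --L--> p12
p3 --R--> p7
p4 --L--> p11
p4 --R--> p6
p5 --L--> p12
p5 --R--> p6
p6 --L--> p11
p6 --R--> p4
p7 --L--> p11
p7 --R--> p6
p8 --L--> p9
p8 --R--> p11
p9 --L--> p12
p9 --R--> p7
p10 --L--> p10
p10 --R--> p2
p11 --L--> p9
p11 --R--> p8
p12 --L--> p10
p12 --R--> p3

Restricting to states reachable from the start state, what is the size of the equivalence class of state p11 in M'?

2

States {p1} cannot be reached from the start state, so discard them.
Start with accepting vs non-accepting: {p4,p6,p7,p8,p9,p10,p11,p12} | {p2,p3,p5}.
Split {p4,p6,p7,p8,p9,p10,p11,p12} by δ(·,R) → {p4,p6,p7,p8,p9,p11} and {p10,p12}.
Split {p4,p6,p7,p8,p9,p11} by δ(·,L) → {p4,p6,p7,p8,p11} and {p9}.
Split {p4,p6,p7,p8,p11} by δ(·,L) → {p4,p6,p7} and {p8,p11}.
Stable partition: {p4,p6,p7} | {p2,p3,p5} | {p10,p12} | {p9} | {p8,p11} — 5 equivalence classes.
State p11 belongs to the block {p8,p11}, which has 2 states.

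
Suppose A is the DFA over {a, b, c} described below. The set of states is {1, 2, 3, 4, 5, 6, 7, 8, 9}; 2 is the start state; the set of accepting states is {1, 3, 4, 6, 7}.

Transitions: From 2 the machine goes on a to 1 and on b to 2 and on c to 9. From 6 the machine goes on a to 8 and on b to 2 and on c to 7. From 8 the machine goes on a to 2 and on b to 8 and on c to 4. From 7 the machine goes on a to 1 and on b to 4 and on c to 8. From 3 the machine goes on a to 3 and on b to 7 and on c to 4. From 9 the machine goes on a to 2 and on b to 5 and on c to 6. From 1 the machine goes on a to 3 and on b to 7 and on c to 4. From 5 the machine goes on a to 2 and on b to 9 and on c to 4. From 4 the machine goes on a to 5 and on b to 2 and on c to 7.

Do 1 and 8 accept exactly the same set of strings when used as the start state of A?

Start with accepting vs non-accepting: {1,3,4,6,7} | {2,5,8,9}.
Refine {1,3,4,6,7} on symbol a: members go to different blocks, giving {1,3,7} and {4,6}.
Refine {1,3,7} on symbol b: members go to different blocks, giving {1,3} and {7}.
On input a, block {2,5,8,9} splits into {5,8,9} and {2}.
The partition is now stable with 5 blocks: {1,3} | {5,8,9} | {4,6} | {7} | {2}.
1 and 8 end up in different blocks, so they are distinguishable. For instance, the string 'ε' is accepted from only 1.

No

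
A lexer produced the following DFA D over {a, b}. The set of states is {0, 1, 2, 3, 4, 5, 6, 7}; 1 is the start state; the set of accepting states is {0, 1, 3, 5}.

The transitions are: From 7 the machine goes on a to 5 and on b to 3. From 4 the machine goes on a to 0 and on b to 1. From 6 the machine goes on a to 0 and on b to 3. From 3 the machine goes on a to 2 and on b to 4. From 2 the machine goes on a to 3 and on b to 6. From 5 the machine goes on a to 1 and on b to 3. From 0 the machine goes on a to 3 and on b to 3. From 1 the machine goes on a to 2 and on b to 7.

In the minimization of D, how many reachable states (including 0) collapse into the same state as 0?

2

Every state is reachable, so we keep all 8.
P0 = {0,1,3,5} | {2,4,6,7}.
Refine {0,1,3,5} on symbol a: members go to different blocks, giving {0,5} and {1,3}.
Split {2,4,6,7} by δ(·,a) → {4,6,7} and {2}.
No further refinement is possible. Final partition (4 blocks): {0,5} | {4,6,7} | {1,3} | {2}.
State 0 belongs to the block {0,5}, which has 2 states.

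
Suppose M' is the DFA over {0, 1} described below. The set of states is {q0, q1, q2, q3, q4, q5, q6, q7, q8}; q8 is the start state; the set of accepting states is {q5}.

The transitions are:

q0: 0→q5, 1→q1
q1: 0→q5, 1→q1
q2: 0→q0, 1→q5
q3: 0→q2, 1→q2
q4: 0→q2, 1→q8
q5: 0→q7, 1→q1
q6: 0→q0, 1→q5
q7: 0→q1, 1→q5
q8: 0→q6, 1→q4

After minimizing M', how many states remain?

States {q3} cannot be reached from the start state, so discard them.
P0 = {q5} | {q0,q1,q2,q4,q6,q7,q8}.
Split {q0,q1,q2,q4,q6,q7,q8} by δ(·,0) → {q2,q4,q6,q7,q8} and {q0,q1}.
Refine {q2,q4,q6,q7,q8} on symbol 0: members go to different blocks, giving {q2,q6,q7} and {q4,q8}.
No further refinement is possible. Final partition (4 blocks): {q5} | {q2,q6,q7} | {q0,q1} | {q4,q8}.

4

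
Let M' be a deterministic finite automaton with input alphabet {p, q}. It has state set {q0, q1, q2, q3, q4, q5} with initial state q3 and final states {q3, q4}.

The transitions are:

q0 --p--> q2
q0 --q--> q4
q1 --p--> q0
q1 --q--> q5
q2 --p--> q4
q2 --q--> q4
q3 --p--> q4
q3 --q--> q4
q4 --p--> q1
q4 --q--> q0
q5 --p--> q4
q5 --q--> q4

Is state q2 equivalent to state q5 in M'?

All states are reachable from the start state.
P0 = {q3,q4} | {q0,q1,q2,q5}.
On input p, block {q3,q4} splits into {q3} and {q4}.
Split {q0,q1,q2,q5} by δ(·,p) → {q0,q1} and {q2,q5}.
Refine {q0,q1} on symbol p: members go to different blocks, giving {q0} and {q1}.
No further refinement is possible. Final partition (5 blocks): {q3} | {q0} | {q4} | {q2,q5} | {q1}.
q2 and q5 lie in the same block of the stable partition, so they are equivalent — no string distinguishes them.

Yes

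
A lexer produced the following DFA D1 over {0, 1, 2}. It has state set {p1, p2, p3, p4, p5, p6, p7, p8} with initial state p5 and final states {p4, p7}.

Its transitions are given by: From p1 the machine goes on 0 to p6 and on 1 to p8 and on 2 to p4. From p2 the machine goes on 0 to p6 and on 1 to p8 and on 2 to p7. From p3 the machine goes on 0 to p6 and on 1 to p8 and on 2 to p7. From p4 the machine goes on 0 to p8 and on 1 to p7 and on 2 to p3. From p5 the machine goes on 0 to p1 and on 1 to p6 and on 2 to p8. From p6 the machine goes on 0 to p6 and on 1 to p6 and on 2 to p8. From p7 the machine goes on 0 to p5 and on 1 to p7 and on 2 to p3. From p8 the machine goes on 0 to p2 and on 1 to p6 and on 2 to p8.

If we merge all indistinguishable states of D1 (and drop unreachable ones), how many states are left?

4

All states are reachable from the start state.
P0 = {p4,p7} | {p1,p2,p3,p5,p6,p8}.
Refine {p1,p2,p3,p5,p6,p8} on symbol 2: members go to different blocks, giving {p1,p2,p3} and {p5,p6,p8}.
Refine {p5,p6,p8} on symbol 0: members go to different blocks, giving {p5,p8} and {p6}.
Stable partition: {p4,p7} | {p1,p2,p3} | {p5,p8} | {p6} — 4 equivalence classes.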